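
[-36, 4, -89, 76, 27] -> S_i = Random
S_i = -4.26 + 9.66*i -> [-4.26, 5.4, 15.06, 24.72, 34.38]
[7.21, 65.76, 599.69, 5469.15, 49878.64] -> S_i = 7.21*9.12^i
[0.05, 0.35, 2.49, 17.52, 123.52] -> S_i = 0.05*7.05^i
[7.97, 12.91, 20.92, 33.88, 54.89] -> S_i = 7.97*1.62^i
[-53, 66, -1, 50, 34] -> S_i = Random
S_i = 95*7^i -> [95, 665, 4655, 32585, 228095]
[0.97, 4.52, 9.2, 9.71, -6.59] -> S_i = Random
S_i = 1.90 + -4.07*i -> [1.9, -2.17, -6.24, -10.31, -14.38]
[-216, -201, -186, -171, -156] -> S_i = -216 + 15*i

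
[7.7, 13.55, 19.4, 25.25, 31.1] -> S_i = 7.70 + 5.85*i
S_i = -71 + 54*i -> [-71, -17, 37, 91, 145]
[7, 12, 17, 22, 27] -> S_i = 7 + 5*i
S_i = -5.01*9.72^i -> [-5.01, -48.7, -473.34, -4600.83, -44720.1]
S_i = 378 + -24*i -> [378, 354, 330, 306, 282]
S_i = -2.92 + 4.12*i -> [-2.92, 1.2, 5.32, 9.44, 13.56]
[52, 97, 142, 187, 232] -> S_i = 52 + 45*i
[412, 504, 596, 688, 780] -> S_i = 412 + 92*i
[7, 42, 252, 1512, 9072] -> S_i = 7*6^i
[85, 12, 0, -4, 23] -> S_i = Random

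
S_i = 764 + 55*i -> [764, 819, 874, 929, 984]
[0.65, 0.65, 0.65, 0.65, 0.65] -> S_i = 0.65 + -0.00*i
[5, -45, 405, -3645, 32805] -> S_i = 5*-9^i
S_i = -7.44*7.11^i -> [-7.44, -52.9, -376.11, -2674.13, -19013.03]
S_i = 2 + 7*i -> [2, 9, 16, 23, 30]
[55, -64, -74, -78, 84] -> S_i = Random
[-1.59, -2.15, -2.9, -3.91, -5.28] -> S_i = -1.59*1.35^i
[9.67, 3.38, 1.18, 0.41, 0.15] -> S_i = 9.67*0.35^i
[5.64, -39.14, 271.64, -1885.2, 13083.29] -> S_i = 5.64*(-6.94)^i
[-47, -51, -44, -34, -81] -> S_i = Random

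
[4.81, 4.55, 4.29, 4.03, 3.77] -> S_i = 4.81 + -0.26*i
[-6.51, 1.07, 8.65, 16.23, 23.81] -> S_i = -6.51 + 7.58*i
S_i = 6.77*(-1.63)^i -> [6.77, -11.04, 17.99, -29.32, 47.79]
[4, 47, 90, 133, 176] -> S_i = 4 + 43*i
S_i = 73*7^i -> [73, 511, 3577, 25039, 175273]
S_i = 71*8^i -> [71, 568, 4544, 36352, 290816]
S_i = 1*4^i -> [1, 4, 16, 64, 256]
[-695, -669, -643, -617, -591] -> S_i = -695 + 26*i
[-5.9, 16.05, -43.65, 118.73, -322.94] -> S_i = -5.90*(-2.72)^i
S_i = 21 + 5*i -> [21, 26, 31, 36, 41]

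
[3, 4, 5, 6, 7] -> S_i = 3 + 1*i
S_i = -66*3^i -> [-66, -198, -594, -1782, -5346]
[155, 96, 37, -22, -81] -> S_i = 155 + -59*i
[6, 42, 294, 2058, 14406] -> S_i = 6*7^i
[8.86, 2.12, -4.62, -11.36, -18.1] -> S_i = 8.86 + -6.74*i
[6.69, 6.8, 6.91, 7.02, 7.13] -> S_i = 6.69 + 0.11*i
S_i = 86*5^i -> [86, 430, 2150, 10750, 53750]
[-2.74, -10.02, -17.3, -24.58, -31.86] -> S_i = -2.74 + -7.28*i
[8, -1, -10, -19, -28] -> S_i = 8 + -9*i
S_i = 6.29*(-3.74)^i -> [6.29, -23.52, 87.98, -329.05, 1230.66]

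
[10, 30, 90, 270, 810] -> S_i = 10*3^i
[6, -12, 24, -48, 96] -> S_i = 6*-2^i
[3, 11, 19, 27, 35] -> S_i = 3 + 8*i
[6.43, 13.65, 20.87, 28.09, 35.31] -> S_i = 6.43 + 7.22*i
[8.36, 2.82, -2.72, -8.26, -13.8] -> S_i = 8.36 + -5.54*i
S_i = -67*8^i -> [-67, -536, -4288, -34304, -274432]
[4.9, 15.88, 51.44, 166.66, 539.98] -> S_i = 4.90*3.24^i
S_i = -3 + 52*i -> [-3, 49, 101, 153, 205]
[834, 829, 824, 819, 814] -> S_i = 834 + -5*i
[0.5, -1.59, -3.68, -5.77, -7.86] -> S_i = 0.50 + -2.09*i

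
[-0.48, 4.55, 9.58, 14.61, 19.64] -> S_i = -0.48 + 5.03*i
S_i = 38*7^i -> [38, 266, 1862, 13034, 91238]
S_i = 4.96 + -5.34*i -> [4.96, -0.38, -5.72, -11.06, -16.4]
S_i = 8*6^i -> [8, 48, 288, 1728, 10368]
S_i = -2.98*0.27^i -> [-2.98, -0.8, -0.22, -0.06, -0.02]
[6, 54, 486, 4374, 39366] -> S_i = 6*9^i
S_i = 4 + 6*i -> [4, 10, 16, 22, 28]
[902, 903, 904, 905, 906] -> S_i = 902 + 1*i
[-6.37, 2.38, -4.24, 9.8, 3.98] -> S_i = Random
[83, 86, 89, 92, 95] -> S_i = 83 + 3*i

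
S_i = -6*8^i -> [-6, -48, -384, -3072, -24576]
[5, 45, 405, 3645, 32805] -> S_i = 5*9^i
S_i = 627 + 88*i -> [627, 715, 803, 891, 979]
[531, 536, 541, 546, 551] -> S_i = 531 + 5*i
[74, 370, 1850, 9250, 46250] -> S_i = 74*5^i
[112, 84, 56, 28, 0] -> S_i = 112 + -28*i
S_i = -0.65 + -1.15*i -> [-0.65, -1.8, -2.95, -4.1, -5.25]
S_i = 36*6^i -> [36, 216, 1296, 7776, 46656]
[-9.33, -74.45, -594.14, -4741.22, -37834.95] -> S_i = -9.33*7.98^i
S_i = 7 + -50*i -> [7, -43, -93, -143, -193]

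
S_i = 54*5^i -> [54, 270, 1350, 6750, 33750]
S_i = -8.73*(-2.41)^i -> [-8.73, 21.04, -50.7, 122.2, -294.5]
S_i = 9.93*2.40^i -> [9.93, 23.83, 57.2, 137.27, 329.45]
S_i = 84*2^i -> [84, 168, 336, 672, 1344]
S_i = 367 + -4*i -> [367, 363, 359, 355, 351]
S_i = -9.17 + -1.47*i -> [-9.17, -10.64, -12.11, -13.58, -15.05]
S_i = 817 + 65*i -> [817, 882, 947, 1012, 1077]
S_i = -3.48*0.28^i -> [-3.48, -0.97, -0.27, -0.08, -0.02]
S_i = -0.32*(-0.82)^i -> [-0.32, 0.26, -0.22, 0.18, -0.14]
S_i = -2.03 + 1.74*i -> [-2.03, -0.29, 1.45, 3.19, 4.93]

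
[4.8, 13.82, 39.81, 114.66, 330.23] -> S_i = 4.80*2.88^i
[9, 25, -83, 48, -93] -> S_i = Random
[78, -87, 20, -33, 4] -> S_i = Random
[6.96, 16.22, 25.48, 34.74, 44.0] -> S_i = 6.96 + 9.26*i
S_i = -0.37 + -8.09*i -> [-0.37, -8.46, -16.55, -24.64, -32.73]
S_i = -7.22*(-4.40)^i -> [-7.22, 31.77, -139.78, 615.03, -2706.13]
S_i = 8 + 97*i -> [8, 105, 202, 299, 396]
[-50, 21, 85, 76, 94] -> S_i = Random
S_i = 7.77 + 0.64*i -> [7.77, 8.41, 9.05, 9.69, 10.33]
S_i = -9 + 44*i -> [-9, 35, 79, 123, 167]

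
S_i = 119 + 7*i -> [119, 126, 133, 140, 147]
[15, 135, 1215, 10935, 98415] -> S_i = 15*9^i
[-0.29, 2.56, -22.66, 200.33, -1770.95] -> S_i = -0.29*(-8.84)^i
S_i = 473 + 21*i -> [473, 494, 515, 536, 557]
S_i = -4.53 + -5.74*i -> [-4.53, -10.27, -16.01, -21.75, -27.49]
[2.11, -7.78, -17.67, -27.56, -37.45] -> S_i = 2.11 + -9.89*i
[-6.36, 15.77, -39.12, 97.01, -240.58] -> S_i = -6.36*(-2.48)^i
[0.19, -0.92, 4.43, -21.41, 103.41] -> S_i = 0.19*(-4.83)^i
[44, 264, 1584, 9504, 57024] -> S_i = 44*6^i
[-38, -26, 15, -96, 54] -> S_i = Random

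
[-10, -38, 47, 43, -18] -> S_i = Random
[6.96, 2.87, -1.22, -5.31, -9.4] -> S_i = 6.96 + -4.09*i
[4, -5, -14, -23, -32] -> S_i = 4 + -9*i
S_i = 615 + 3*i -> [615, 618, 621, 624, 627]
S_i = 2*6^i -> [2, 12, 72, 432, 2592]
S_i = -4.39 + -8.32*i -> [-4.39, -12.71, -21.03, -29.35, -37.67]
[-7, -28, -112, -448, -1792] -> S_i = -7*4^i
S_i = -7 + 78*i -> [-7, 71, 149, 227, 305]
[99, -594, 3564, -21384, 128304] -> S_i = 99*-6^i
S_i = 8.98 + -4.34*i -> [8.98, 4.64, 0.3, -4.04, -8.38]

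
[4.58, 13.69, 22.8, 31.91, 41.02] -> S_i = 4.58 + 9.11*i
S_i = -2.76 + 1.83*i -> [-2.76, -0.93, 0.9, 2.73, 4.56]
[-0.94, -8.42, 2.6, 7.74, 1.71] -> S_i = Random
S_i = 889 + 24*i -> [889, 913, 937, 961, 985]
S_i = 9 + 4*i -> [9, 13, 17, 21, 25]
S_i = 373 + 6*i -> [373, 379, 385, 391, 397]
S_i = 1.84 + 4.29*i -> [1.84, 6.13, 10.42, 14.71, 19.0]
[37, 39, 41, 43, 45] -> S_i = 37 + 2*i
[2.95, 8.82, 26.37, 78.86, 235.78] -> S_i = 2.95*2.99^i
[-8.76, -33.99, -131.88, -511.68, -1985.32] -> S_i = -8.76*3.88^i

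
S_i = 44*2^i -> [44, 88, 176, 352, 704]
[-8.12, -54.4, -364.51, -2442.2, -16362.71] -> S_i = -8.12*6.70^i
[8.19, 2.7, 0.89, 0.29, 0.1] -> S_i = 8.19*0.33^i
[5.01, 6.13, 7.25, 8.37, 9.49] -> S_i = 5.01 + 1.12*i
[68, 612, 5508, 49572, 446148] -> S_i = 68*9^i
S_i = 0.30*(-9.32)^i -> [0.3, -2.8, 26.06, -242.87, 2263.52]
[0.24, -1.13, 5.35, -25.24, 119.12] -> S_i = 0.24*(-4.72)^i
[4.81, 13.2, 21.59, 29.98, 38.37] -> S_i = 4.81 + 8.39*i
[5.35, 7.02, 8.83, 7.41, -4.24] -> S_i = Random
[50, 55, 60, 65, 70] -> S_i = 50 + 5*i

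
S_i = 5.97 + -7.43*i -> [5.97, -1.46, -8.89, -16.32, -23.75]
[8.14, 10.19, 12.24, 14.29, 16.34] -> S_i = 8.14 + 2.05*i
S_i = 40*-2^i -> [40, -80, 160, -320, 640]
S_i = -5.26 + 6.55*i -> [-5.26, 1.29, 7.84, 14.39, 20.94]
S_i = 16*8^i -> [16, 128, 1024, 8192, 65536]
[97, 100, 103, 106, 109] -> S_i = 97 + 3*i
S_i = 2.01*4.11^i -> [2.01, 8.26, 33.95, 139.55, 573.54]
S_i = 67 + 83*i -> [67, 150, 233, 316, 399]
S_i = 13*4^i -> [13, 52, 208, 832, 3328]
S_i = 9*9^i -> [9, 81, 729, 6561, 59049]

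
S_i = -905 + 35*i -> [-905, -870, -835, -800, -765]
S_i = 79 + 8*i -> [79, 87, 95, 103, 111]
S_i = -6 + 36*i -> [-6, 30, 66, 102, 138]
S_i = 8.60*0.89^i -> [8.6, 7.65, 6.81, 6.06, 5.4]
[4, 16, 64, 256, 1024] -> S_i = 4*4^i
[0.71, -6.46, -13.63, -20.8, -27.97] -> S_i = 0.71 + -7.17*i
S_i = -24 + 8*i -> [-24, -16, -8, 0, 8]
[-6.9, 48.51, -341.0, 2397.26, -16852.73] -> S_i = -6.90*(-7.03)^i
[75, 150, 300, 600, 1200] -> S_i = 75*2^i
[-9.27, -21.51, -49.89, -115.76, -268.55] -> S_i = -9.27*2.32^i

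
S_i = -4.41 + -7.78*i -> [-4.41, -12.19, -19.97, -27.75, -35.53]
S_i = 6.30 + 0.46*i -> [6.3, 6.76, 7.22, 7.68, 8.14]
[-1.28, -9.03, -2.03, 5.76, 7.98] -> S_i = Random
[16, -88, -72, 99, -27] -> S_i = Random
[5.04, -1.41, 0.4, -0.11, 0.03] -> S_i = 5.04*(-0.28)^i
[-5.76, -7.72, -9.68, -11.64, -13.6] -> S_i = -5.76 + -1.96*i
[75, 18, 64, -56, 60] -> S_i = Random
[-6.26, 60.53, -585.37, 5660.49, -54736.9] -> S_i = -6.26*(-9.67)^i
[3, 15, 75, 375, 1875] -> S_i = 3*5^i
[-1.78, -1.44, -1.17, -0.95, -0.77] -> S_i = -1.78*0.81^i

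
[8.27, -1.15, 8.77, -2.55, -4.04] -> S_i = Random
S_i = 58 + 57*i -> [58, 115, 172, 229, 286]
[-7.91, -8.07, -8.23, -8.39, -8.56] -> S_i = -7.91*1.02^i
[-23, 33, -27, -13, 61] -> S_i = Random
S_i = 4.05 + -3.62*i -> [4.05, 0.43, -3.19, -6.81, -10.43]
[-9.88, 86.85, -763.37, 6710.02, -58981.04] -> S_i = -9.88*(-8.79)^i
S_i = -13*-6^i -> [-13, 78, -468, 2808, -16848]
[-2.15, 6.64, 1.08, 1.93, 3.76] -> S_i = Random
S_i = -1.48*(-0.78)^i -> [-1.48, 1.15, -0.9, 0.7, -0.55]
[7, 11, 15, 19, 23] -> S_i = 7 + 4*i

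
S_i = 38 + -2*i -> [38, 36, 34, 32, 30]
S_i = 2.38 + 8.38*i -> [2.38, 10.76, 19.14, 27.52, 35.9]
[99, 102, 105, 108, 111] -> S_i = 99 + 3*i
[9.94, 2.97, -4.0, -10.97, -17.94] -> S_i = 9.94 + -6.97*i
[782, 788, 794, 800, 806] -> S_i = 782 + 6*i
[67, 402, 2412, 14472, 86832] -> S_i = 67*6^i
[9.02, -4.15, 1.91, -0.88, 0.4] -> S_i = 9.02*(-0.46)^i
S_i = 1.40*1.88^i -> [1.4, 2.63, 4.95, 9.3, 17.49]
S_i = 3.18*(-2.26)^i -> [3.18, -7.19, 16.24, -36.71, 82.96]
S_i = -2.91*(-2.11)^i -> [-2.91, 6.14, -12.96, 27.34, -57.68]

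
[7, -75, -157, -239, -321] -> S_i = 7 + -82*i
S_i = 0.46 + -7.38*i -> [0.46, -6.92, -14.3, -21.68, -29.06]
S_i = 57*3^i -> [57, 171, 513, 1539, 4617]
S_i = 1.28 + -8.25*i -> [1.28, -6.97, -15.22, -23.47, -31.72]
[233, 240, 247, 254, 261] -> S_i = 233 + 7*i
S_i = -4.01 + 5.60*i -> [-4.01, 1.59, 7.19, 12.79, 18.39]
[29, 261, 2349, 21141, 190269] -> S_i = 29*9^i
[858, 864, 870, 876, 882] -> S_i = 858 + 6*i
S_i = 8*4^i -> [8, 32, 128, 512, 2048]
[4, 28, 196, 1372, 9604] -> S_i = 4*7^i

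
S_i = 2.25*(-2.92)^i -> [2.25, -6.57, 19.18, -56.02, 163.57]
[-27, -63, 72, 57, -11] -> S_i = Random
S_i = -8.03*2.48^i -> [-8.03, -19.91, -49.39, -122.48, -303.75]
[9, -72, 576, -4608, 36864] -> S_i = 9*-8^i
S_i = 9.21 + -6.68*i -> [9.21, 2.53, -4.15, -10.83, -17.51]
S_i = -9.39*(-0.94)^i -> [-9.39, 8.83, -8.3, 7.8, -7.33]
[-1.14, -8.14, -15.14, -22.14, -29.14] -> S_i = -1.14 + -7.00*i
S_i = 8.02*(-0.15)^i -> [8.02, -1.2, 0.18, -0.03, 0.0]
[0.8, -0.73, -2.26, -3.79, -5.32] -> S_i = 0.80 + -1.53*i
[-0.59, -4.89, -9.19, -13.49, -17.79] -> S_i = -0.59 + -4.30*i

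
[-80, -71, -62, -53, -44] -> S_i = -80 + 9*i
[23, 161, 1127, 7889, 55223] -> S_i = 23*7^i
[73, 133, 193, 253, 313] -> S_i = 73 + 60*i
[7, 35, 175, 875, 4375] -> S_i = 7*5^i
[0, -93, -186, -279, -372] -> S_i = 0 + -93*i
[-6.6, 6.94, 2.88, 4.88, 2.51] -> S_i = Random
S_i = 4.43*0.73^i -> [4.43, 3.23, 2.36, 1.72, 1.26]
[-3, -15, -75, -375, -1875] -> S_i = -3*5^i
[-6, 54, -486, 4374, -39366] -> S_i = -6*-9^i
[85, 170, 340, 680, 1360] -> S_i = 85*2^i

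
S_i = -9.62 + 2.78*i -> [-9.62, -6.84, -4.06, -1.28, 1.5]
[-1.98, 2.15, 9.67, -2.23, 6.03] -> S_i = Random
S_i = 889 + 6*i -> [889, 895, 901, 907, 913]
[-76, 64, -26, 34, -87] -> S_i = Random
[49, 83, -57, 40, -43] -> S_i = Random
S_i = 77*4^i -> [77, 308, 1232, 4928, 19712]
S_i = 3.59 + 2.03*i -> [3.59, 5.62, 7.65, 9.68, 11.71]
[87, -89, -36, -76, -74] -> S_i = Random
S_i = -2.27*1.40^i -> [-2.27, -3.18, -4.45, -6.23, -8.72]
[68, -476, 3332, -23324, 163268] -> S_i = 68*-7^i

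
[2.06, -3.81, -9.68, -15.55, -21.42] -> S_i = 2.06 + -5.87*i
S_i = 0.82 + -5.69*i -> [0.82, -4.87, -10.56, -16.25, -21.94]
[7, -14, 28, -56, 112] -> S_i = 7*-2^i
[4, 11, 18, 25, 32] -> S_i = 4 + 7*i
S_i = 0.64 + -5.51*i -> [0.64, -4.87, -10.38, -15.89, -21.4]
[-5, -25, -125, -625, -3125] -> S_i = -5*5^i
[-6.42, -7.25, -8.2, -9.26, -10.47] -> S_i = -6.42*1.13^i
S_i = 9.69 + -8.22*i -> [9.69, 1.47, -6.75, -14.97, -23.19]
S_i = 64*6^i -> [64, 384, 2304, 13824, 82944]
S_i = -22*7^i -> [-22, -154, -1078, -7546, -52822]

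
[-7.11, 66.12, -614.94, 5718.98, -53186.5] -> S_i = -7.11*(-9.30)^i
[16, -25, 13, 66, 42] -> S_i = Random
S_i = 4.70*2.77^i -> [4.7, 13.02, 36.06, 99.89, 276.7]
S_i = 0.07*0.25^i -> [0.07, 0.02, 0.0, 0.0, 0.0]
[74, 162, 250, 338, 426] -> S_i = 74 + 88*i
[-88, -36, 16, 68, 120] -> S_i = -88 + 52*i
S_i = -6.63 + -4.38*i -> [-6.63, -11.01, -15.39, -19.77, -24.15]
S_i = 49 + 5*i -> [49, 54, 59, 64, 69]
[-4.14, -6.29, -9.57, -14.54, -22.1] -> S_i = -4.14*1.52^i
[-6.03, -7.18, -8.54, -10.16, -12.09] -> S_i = -6.03*1.19^i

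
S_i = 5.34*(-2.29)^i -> [5.34, -12.23, 28.0, -64.13, 146.85]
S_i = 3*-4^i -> [3, -12, 48, -192, 768]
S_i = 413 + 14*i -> [413, 427, 441, 455, 469]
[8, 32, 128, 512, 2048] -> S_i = 8*4^i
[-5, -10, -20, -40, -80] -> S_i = -5*2^i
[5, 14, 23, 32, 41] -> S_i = 5 + 9*i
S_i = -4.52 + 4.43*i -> [-4.52, -0.09, 4.34, 8.77, 13.2]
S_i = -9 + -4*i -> [-9, -13, -17, -21, -25]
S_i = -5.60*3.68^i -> [-5.6, -20.61, -75.84, -279.08, -1027.02]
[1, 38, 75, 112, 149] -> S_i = 1 + 37*i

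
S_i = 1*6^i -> [1, 6, 36, 216, 1296]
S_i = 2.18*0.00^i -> [2.18, 0.0, 0.0, 0.0, 0.0]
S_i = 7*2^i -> [7, 14, 28, 56, 112]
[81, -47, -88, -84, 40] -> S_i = Random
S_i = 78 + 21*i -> [78, 99, 120, 141, 162]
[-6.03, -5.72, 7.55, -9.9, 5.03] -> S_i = Random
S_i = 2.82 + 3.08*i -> [2.82, 5.9, 8.98, 12.06, 15.14]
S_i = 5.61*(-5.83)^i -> [5.61, -32.71, 190.68, -1111.65, 6480.93]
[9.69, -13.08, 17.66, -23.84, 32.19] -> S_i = 9.69*(-1.35)^i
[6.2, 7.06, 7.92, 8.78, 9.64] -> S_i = 6.20 + 0.86*i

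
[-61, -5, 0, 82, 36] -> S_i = Random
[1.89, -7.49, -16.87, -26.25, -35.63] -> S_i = 1.89 + -9.38*i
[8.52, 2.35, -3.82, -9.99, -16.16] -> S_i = 8.52 + -6.17*i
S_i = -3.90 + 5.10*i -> [-3.9, 1.2, 6.3, 11.4, 16.5]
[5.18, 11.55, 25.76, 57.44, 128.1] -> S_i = 5.18*2.23^i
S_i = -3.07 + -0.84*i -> [-3.07, -3.91, -4.75, -5.59, -6.43]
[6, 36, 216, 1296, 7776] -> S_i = 6*6^i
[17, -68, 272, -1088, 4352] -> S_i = 17*-4^i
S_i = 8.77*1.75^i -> [8.77, 15.35, 26.86, 47.0, 82.25]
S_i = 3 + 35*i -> [3, 38, 73, 108, 143]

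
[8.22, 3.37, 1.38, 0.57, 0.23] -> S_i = 8.22*0.41^i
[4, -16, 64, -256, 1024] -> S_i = 4*-4^i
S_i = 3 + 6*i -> [3, 9, 15, 21, 27]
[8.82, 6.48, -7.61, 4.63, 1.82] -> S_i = Random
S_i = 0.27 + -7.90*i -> [0.27, -7.63, -15.53, -23.43, -31.33]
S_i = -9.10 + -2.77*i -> [-9.1, -11.87, -14.64, -17.41, -20.18]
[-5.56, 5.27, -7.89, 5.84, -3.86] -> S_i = Random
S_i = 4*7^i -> [4, 28, 196, 1372, 9604]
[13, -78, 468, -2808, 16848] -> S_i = 13*-6^i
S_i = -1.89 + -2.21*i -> [-1.89, -4.1, -6.31, -8.52, -10.73]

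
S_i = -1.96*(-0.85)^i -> [-1.96, 1.67, -1.42, 1.2, -1.02]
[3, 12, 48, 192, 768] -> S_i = 3*4^i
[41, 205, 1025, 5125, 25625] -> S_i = 41*5^i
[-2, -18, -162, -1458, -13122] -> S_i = -2*9^i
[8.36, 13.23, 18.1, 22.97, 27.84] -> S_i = 8.36 + 4.87*i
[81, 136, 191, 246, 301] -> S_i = 81 + 55*i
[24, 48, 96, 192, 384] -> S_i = 24*2^i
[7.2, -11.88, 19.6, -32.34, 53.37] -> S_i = 7.20*(-1.65)^i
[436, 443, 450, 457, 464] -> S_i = 436 + 7*i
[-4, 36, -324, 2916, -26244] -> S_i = -4*-9^i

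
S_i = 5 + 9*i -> [5, 14, 23, 32, 41]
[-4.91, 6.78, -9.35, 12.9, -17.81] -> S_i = -4.91*(-1.38)^i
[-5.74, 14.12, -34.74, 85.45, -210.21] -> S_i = -5.74*(-2.46)^i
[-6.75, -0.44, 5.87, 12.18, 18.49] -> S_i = -6.75 + 6.31*i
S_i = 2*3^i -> [2, 6, 18, 54, 162]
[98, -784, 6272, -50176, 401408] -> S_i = 98*-8^i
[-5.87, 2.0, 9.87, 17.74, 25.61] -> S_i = -5.87 + 7.87*i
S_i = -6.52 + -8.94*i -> [-6.52, -15.46, -24.4, -33.34, -42.28]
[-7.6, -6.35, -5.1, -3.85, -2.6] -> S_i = -7.60 + 1.25*i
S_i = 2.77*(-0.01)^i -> [2.77, -0.03, 0.0, -0.0, 0.0]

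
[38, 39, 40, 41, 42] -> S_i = 38 + 1*i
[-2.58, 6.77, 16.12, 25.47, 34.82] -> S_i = -2.58 + 9.35*i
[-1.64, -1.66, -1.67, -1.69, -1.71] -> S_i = -1.64*1.01^i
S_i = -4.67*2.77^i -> [-4.67, -12.94, -35.83, -99.26, -274.94]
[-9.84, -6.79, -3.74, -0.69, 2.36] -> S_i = -9.84 + 3.05*i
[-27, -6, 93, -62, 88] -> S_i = Random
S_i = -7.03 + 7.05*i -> [-7.03, 0.02, 7.07, 14.12, 21.17]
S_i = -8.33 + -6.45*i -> [-8.33, -14.78, -21.23, -27.68, -34.13]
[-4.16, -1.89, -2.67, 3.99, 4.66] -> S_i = Random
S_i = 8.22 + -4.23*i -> [8.22, 3.99, -0.24, -4.47, -8.7]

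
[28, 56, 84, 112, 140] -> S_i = 28 + 28*i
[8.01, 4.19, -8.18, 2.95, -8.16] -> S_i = Random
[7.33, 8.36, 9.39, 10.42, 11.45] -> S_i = 7.33 + 1.03*i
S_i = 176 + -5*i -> [176, 171, 166, 161, 156]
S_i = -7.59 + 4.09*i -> [-7.59, -3.5, 0.59, 4.68, 8.77]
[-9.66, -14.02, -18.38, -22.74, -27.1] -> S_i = -9.66 + -4.36*i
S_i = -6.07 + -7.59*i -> [-6.07, -13.66, -21.25, -28.84, -36.43]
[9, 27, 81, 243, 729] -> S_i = 9*3^i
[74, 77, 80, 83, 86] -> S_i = 74 + 3*i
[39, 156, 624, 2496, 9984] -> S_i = 39*4^i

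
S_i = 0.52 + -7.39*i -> [0.52, -6.87, -14.26, -21.65, -29.04]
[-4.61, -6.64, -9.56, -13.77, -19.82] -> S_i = -4.61*1.44^i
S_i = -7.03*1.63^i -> [-7.03, -11.46, -18.68, -30.45, -49.63]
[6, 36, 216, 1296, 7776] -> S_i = 6*6^i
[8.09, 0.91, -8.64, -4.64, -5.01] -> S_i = Random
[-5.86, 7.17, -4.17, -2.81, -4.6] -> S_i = Random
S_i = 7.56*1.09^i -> [7.56, 8.24, 8.98, 9.79, 10.67]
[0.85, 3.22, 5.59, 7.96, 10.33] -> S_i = 0.85 + 2.37*i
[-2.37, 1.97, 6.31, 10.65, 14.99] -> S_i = -2.37 + 4.34*i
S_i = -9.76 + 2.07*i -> [-9.76, -7.69, -5.62, -3.55, -1.48]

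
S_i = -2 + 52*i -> [-2, 50, 102, 154, 206]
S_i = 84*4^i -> [84, 336, 1344, 5376, 21504]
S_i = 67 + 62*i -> [67, 129, 191, 253, 315]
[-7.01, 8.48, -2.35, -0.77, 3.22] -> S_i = Random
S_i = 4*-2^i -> [4, -8, 16, -32, 64]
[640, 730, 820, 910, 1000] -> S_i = 640 + 90*i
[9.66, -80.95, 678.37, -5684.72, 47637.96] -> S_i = 9.66*(-8.38)^i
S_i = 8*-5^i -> [8, -40, 200, -1000, 5000]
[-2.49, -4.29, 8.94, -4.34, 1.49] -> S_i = Random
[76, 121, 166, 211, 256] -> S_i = 76 + 45*i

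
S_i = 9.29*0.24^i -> [9.29, 2.23, 0.54, 0.13, 0.03]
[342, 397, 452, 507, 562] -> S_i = 342 + 55*i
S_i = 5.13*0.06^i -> [5.13, 0.31, 0.02, 0.0, 0.0]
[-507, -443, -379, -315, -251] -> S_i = -507 + 64*i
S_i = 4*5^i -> [4, 20, 100, 500, 2500]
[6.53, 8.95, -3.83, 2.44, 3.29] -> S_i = Random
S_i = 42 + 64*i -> [42, 106, 170, 234, 298]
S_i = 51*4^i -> [51, 204, 816, 3264, 13056]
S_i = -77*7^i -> [-77, -539, -3773, -26411, -184877]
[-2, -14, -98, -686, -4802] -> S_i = -2*7^i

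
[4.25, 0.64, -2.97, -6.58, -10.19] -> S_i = 4.25 + -3.61*i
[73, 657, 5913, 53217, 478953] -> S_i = 73*9^i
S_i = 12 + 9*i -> [12, 21, 30, 39, 48]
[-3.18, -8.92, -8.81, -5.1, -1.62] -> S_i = Random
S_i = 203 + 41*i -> [203, 244, 285, 326, 367]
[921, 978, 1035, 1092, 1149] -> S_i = 921 + 57*i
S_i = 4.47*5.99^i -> [4.47, 26.78, 160.38, 960.7, 5754.6]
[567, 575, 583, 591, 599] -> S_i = 567 + 8*i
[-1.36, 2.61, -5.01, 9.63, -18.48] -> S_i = -1.36*(-1.92)^i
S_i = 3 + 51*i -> [3, 54, 105, 156, 207]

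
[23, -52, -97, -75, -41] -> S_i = Random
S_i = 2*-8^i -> [2, -16, 128, -1024, 8192]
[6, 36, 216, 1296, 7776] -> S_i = 6*6^i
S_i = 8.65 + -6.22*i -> [8.65, 2.43, -3.79, -10.01, -16.23]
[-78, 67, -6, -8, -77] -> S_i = Random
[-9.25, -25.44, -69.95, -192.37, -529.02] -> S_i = -9.25*2.75^i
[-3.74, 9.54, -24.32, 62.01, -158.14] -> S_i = -3.74*(-2.55)^i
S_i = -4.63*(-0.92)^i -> [-4.63, 4.26, -3.92, 3.61, -3.32]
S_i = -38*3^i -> [-38, -114, -342, -1026, -3078]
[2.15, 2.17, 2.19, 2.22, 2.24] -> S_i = 2.15*1.01^i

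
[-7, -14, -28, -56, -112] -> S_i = -7*2^i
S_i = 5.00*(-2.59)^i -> [5.0, -12.95, 33.54, -86.87, 224.99]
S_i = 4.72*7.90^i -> [4.72, 37.29, 294.58, 2327.14, 18384.44]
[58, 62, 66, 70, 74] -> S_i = 58 + 4*i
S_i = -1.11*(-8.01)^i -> [-1.11, 8.89, -71.22, 570.45, -4569.34]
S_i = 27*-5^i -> [27, -135, 675, -3375, 16875]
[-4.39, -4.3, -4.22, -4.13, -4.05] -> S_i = -4.39*0.98^i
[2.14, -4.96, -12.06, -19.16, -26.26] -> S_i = 2.14 + -7.10*i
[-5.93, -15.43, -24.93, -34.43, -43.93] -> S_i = -5.93 + -9.50*i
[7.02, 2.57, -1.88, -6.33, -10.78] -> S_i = 7.02 + -4.45*i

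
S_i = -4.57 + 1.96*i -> [-4.57, -2.61, -0.65, 1.31, 3.27]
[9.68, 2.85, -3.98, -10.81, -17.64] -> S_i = 9.68 + -6.83*i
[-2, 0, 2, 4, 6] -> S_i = -2 + 2*i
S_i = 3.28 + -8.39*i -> [3.28, -5.11, -13.5, -21.89, -30.28]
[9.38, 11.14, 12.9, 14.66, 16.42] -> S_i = 9.38 + 1.76*i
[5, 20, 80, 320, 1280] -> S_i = 5*4^i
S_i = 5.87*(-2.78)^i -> [5.87, -16.32, 45.37, -126.12, 350.6]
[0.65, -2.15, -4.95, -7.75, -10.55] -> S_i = 0.65 + -2.80*i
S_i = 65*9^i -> [65, 585, 5265, 47385, 426465]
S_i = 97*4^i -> [97, 388, 1552, 6208, 24832]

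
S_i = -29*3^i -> [-29, -87, -261, -783, -2349]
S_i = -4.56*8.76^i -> [-4.56, -39.95, -349.92, -3065.33, -26852.29]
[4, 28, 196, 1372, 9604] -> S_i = 4*7^i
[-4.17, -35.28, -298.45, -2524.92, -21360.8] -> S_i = -4.17*8.46^i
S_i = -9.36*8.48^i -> [-9.36, -79.37, -673.08, -5707.73, -48401.55]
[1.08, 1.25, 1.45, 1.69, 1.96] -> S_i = 1.08*1.16^i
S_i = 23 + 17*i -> [23, 40, 57, 74, 91]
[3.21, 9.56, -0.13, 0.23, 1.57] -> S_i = Random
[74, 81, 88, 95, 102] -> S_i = 74 + 7*i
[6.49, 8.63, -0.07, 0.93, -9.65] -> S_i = Random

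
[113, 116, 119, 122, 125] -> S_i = 113 + 3*i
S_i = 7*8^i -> [7, 56, 448, 3584, 28672]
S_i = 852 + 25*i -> [852, 877, 902, 927, 952]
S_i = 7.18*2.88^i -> [7.18, 20.68, 59.55, 171.51, 493.96]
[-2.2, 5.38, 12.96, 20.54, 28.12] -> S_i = -2.20 + 7.58*i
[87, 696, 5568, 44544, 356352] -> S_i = 87*8^i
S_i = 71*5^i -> [71, 355, 1775, 8875, 44375]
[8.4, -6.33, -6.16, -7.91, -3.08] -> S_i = Random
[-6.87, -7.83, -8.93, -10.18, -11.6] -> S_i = -6.87*1.14^i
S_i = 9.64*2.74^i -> [9.64, 26.41, 72.37, 198.3, 543.35]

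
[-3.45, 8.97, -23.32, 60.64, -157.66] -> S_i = -3.45*(-2.60)^i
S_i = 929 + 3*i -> [929, 932, 935, 938, 941]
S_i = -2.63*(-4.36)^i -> [-2.63, 11.47, -50.0, 217.98, -950.39]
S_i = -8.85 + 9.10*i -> [-8.85, 0.25, 9.35, 18.45, 27.55]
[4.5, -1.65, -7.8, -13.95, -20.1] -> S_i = 4.50 + -6.15*i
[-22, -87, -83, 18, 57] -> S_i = Random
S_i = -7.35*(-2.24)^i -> [-7.35, 16.46, -36.88, 82.61, -185.05]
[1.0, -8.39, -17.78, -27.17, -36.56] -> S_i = 1.00 + -9.39*i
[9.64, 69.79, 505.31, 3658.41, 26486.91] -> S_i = 9.64*7.24^i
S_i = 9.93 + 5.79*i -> [9.93, 15.72, 21.51, 27.3, 33.09]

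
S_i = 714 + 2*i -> [714, 716, 718, 720, 722]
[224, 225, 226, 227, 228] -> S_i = 224 + 1*i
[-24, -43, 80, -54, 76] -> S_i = Random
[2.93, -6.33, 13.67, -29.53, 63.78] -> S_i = 2.93*(-2.16)^i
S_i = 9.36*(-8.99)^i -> [9.36, -84.15, 756.48, -6800.72, 61138.48]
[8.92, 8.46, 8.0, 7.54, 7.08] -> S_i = 8.92 + -0.46*i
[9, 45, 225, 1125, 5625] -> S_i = 9*5^i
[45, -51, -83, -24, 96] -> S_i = Random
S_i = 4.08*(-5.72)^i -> [4.08, -23.34, 133.49, -763.57, 4367.61]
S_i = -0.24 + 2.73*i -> [-0.24, 2.49, 5.22, 7.95, 10.68]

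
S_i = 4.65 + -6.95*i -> [4.65, -2.3, -9.25, -16.2, -23.15]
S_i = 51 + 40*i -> [51, 91, 131, 171, 211]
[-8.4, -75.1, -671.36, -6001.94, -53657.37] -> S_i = -8.40*8.94^i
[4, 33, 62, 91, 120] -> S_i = 4 + 29*i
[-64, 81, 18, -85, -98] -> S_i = Random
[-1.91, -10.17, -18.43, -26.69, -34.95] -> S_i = -1.91 + -8.26*i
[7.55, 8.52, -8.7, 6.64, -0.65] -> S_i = Random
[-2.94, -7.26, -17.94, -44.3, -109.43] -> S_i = -2.94*2.47^i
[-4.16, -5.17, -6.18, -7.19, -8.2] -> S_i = -4.16 + -1.01*i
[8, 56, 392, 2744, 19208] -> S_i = 8*7^i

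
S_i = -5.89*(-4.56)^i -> [-5.89, 26.86, -122.47, 558.48, -2546.68]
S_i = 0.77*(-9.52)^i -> [0.77, -7.33, 69.79, -664.36, 6324.68]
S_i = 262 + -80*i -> [262, 182, 102, 22, -58]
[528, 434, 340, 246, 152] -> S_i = 528 + -94*i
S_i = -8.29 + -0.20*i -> [-8.29, -8.49, -8.69, -8.89, -9.09]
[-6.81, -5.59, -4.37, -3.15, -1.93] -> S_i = -6.81 + 1.22*i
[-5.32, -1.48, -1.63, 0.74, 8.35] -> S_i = Random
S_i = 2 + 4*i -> [2, 6, 10, 14, 18]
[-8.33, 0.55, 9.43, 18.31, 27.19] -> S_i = -8.33 + 8.88*i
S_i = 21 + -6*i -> [21, 15, 9, 3, -3]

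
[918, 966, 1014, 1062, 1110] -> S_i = 918 + 48*i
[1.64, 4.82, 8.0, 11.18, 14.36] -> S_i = 1.64 + 3.18*i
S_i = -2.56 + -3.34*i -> [-2.56, -5.9, -9.24, -12.58, -15.92]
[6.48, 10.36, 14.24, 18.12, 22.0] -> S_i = 6.48 + 3.88*i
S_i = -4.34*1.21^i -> [-4.34, -5.25, -6.35, -7.69, -9.3]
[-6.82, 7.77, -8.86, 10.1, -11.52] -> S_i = -6.82*(-1.14)^i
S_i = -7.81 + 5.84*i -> [-7.81, -1.97, 3.87, 9.71, 15.55]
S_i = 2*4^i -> [2, 8, 32, 128, 512]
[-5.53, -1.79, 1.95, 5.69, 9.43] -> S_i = -5.53 + 3.74*i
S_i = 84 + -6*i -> [84, 78, 72, 66, 60]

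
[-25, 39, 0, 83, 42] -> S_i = Random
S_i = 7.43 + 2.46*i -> [7.43, 9.89, 12.35, 14.81, 17.27]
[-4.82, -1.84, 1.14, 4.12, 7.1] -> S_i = -4.82 + 2.98*i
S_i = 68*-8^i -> [68, -544, 4352, -34816, 278528]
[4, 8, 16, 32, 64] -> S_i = 4*2^i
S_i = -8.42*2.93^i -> [-8.42, -24.67, -72.28, -211.79, -620.56]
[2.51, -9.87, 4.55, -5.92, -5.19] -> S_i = Random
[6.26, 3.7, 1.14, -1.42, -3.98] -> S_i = 6.26 + -2.56*i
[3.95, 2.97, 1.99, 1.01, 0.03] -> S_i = 3.95 + -0.98*i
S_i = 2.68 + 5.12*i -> [2.68, 7.8, 12.92, 18.04, 23.16]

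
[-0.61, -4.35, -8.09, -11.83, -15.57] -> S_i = -0.61 + -3.74*i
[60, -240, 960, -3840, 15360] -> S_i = 60*-4^i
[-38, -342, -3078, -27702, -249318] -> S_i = -38*9^i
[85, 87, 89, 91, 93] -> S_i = 85 + 2*i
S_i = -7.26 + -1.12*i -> [-7.26, -8.38, -9.5, -10.62, -11.74]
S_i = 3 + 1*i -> [3, 4, 5, 6, 7]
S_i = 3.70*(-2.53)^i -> [3.7, -9.36, 23.68, -59.92, 151.59]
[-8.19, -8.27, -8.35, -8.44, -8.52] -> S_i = -8.19*1.01^i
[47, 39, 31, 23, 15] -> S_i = 47 + -8*i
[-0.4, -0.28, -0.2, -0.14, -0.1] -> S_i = -0.40*0.70^i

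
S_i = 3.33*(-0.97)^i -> [3.33, -3.23, 3.13, -3.04, 2.95]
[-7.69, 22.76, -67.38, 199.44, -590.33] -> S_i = -7.69*(-2.96)^i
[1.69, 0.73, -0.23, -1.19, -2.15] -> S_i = 1.69 + -0.96*i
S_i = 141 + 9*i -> [141, 150, 159, 168, 177]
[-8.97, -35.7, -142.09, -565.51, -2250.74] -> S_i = -8.97*3.98^i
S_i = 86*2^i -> [86, 172, 344, 688, 1376]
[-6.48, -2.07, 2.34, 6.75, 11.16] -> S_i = -6.48 + 4.41*i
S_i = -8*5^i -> [-8, -40, -200, -1000, -5000]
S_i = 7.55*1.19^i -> [7.55, 8.98, 10.69, 12.72, 15.14]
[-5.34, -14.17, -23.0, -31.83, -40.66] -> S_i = -5.34 + -8.83*i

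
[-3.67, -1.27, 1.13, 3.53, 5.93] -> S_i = -3.67 + 2.40*i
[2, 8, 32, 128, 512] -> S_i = 2*4^i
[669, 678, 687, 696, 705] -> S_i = 669 + 9*i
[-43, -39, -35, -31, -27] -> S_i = -43 + 4*i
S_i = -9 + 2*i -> [-9, -7, -5, -3, -1]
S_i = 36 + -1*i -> [36, 35, 34, 33, 32]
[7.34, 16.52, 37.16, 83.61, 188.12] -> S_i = 7.34*2.25^i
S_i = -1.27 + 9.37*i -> [-1.27, 8.1, 17.47, 26.84, 36.21]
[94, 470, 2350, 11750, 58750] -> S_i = 94*5^i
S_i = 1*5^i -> [1, 5, 25, 125, 625]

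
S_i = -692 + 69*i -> [-692, -623, -554, -485, -416]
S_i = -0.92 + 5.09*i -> [-0.92, 4.17, 9.26, 14.35, 19.44]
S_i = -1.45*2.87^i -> [-1.45, -4.16, -11.94, -34.28, -98.38]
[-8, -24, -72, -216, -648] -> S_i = -8*3^i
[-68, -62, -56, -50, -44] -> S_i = -68 + 6*i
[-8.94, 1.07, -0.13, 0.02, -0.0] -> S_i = -8.94*(-0.12)^i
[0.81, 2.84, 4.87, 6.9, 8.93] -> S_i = 0.81 + 2.03*i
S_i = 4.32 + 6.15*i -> [4.32, 10.47, 16.62, 22.77, 28.92]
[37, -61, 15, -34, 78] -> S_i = Random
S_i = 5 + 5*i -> [5, 10, 15, 20, 25]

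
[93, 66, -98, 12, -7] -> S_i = Random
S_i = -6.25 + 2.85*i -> [-6.25, -3.4, -0.55, 2.3, 5.15]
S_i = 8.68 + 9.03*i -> [8.68, 17.71, 26.74, 35.77, 44.8]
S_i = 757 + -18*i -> [757, 739, 721, 703, 685]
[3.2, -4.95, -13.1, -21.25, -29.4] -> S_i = 3.20 + -8.15*i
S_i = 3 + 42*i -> [3, 45, 87, 129, 171]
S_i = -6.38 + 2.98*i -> [-6.38, -3.4, -0.42, 2.56, 5.54]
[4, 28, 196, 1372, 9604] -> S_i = 4*7^i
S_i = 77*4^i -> [77, 308, 1232, 4928, 19712]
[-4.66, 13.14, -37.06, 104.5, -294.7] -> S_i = -4.66*(-2.82)^i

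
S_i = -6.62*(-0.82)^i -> [-6.62, 5.43, -4.45, 3.65, -2.99]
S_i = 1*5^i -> [1, 5, 25, 125, 625]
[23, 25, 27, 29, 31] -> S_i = 23 + 2*i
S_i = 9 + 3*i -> [9, 12, 15, 18, 21]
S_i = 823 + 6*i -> [823, 829, 835, 841, 847]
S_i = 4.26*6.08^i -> [4.26, 25.9, 157.48, 957.46, 5821.35]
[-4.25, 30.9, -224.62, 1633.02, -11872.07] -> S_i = -4.25*(-7.27)^i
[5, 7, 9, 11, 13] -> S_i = 5 + 2*i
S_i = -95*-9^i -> [-95, 855, -7695, 69255, -623295]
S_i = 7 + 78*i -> [7, 85, 163, 241, 319]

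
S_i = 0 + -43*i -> [0, -43, -86, -129, -172]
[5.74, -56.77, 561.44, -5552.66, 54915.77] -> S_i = 5.74*(-9.89)^i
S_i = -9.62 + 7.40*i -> [-9.62, -2.22, 5.18, 12.58, 19.98]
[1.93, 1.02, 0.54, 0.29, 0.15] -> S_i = 1.93*0.53^i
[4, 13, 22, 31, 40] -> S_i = 4 + 9*i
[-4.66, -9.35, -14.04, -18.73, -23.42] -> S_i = -4.66 + -4.69*i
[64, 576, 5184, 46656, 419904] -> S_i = 64*9^i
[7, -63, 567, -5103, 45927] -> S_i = 7*-9^i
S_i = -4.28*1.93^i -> [-4.28, -8.26, -15.94, -30.77, -59.38]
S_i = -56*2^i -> [-56, -112, -224, -448, -896]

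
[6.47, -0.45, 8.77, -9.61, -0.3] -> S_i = Random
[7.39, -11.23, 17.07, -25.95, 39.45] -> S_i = 7.39*(-1.52)^i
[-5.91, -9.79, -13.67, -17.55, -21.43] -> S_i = -5.91 + -3.88*i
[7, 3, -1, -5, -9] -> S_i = 7 + -4*i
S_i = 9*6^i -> [9, 54, 324, 1944, 11664]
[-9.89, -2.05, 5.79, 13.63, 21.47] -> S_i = -9.89 + 7.84*i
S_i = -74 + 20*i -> [-74, -54, -34, -14, 6]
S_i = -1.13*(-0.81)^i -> [-1.13, 0.92, -0.74, 0.6, -0.49]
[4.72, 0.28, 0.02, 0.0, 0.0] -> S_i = 4.72*0.06^i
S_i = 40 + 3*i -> [40, 43, 46, 49, 52]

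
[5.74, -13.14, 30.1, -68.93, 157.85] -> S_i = 5.74*(-2.29)^i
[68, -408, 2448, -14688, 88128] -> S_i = 68*-6^i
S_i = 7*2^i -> [7, 14, 28, 56, 112]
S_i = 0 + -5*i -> [0, -5, -10, -15, -20]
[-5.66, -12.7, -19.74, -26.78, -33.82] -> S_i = -5.66 + -7.04*i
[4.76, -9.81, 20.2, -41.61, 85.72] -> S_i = 4.76*(-2.06)^i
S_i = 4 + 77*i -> [4, 81, 158, 235, 312]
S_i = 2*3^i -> [2, 6, 18, 54, 162]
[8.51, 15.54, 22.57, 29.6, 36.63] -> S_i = 8.51 + 7.03*i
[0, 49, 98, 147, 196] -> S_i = 0 + 49*i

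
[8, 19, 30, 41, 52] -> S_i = 8 + 11*i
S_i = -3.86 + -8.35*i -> [-3.86, -12.21, -20.56, -28.91, -37.26]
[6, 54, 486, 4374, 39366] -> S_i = 6*9^i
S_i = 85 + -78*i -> [85, 7, -71, -149, -227]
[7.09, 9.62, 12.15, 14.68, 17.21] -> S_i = 7.09 + 2.53*i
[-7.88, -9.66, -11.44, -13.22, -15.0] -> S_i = -7.88 + -1.78*i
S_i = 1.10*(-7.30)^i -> [1.1, -8.03, 58.62, -427.92, 3123.81]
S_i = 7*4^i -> [7, 28, 112, 448, 1792]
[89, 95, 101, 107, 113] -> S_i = 89 + 6*i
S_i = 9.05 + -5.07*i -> [9.05, 3.98, -1.09, -6.16, -11.23]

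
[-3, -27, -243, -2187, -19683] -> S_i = -3*9^i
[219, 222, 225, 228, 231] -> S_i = 219 + 3*i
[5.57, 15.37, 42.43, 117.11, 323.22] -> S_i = 5.57*2.76^i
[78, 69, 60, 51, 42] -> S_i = 78 + -9*i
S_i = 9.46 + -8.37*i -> [9.46, 1.09, -7.28, -15.65, -24.02]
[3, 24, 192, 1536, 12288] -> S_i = 3*8^i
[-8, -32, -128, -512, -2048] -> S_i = -8*4^i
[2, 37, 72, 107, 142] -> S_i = 2 + 35*i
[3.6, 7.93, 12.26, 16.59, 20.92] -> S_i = 3.60 + 4.33*i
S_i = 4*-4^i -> [4, -16, 64, -256, 1024]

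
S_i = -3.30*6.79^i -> [-3.3, -22.41, -152.14, -1033.05, -7014.44]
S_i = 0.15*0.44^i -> [0.15, 0.07, 0.03, 0.01, 0.01]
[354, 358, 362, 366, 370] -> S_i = 354 + 4*i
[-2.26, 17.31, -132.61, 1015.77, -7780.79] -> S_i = -2.26*(-7.66)^i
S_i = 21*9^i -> [21, 189, 1701, 15309, 137781]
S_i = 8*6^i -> [8, 48, 288, 1728, 10368]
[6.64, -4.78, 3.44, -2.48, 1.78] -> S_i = 6.64*(-0.72)^i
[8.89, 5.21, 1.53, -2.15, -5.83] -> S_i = 8.89 + -3.68*i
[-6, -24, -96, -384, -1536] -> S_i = -6*4^i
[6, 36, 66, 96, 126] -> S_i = 6 + 30*i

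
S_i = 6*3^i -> [6, 18, 54, 162, 486]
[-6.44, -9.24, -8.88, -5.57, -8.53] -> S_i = Random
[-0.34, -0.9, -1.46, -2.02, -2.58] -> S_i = -0.34 + -0.56*i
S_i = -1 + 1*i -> [-1, 0, 1, 2, 3]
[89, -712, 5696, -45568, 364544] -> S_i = 89*-8^i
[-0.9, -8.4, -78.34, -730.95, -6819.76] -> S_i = -0.90*9.33^i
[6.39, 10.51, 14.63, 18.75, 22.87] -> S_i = 6.39 + 4.12*i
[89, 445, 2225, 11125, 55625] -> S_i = 89*5^i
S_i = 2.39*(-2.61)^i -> [2.39, -6.24, 16.28, -42.49, 110.91]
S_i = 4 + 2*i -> [4, 6, 8, 10, 12]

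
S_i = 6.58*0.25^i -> [6.58, 1.64, 0.41, 0.1, 0.03]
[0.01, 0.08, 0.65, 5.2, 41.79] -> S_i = 0.01*8.04^i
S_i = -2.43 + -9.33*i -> [-2.43, -11.76, -21.09, -30.42, -39.75]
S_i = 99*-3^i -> [99, -297, 891, -2673, 8019]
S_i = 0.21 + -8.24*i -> [0.21, -8.03, -16.27, -24.51, -32.75]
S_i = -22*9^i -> [-22, -198, -1782, -16038, -144342]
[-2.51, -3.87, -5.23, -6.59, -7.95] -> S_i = -2.51 + -1.36*i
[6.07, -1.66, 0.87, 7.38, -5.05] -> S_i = Random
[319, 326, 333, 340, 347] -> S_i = 319 + 7*i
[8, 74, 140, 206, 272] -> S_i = 8 + 66*i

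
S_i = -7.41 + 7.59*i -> [-7.41, 0.18, 7.77, 15.36, 22.95]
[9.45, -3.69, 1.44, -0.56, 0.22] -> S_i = 9.45*(-0.39)^i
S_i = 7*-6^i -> [7, -42, 252, -1512, 9072]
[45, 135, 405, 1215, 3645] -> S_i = 45*3^i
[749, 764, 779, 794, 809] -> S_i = 749 + 15*i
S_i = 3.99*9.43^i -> [3.99, 37.63, 354.81, 3345.86, 31551.47]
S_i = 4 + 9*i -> [4, 13, 22, 31, 40]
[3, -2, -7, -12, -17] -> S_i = 3 + -5*i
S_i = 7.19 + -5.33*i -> [7.19, 1.86, -3.47, -8.8, -14.13]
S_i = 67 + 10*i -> [67, 77, 87, 97, 107]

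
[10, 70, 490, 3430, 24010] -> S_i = 10*7^i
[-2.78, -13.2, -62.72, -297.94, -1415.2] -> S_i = -2.78*4.75^i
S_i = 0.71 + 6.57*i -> [0.71, 7.28, 13.85, 20.42, 26.99]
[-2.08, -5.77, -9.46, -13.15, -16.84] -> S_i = -2.08 + -3.69*i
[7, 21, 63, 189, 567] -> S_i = 7*3^i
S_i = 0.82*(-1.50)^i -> [0.82, -1.23, 1.84, -2.77, 4.15]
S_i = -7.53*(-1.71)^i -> [-7.53, 12.88, -22.02, 37.65, -64.38]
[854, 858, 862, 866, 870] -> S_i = 854 + 4*i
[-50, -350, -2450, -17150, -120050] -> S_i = -50*7^i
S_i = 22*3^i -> [22, 66, 198, 594, 1782]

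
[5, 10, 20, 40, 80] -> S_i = 5*2^i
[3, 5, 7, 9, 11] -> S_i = 3 + 2*i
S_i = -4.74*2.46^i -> [-4.74, -11.66, -28.68, -70.56, -173.59]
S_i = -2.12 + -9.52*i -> [-2.12, -11.64, -21.16, -30.68, -40.2]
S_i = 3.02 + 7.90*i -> [3.02, 10.92, 18.82, 26.72, 34.62]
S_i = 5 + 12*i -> [5, 17, 29, 41, 53]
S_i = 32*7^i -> [32, 224, 1568, 10976, 76832]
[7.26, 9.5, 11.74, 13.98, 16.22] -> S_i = 7.26 + 2.24*i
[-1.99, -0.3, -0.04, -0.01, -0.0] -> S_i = -1.99*0.15^i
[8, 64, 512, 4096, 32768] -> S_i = 8*8^i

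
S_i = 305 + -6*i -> [305, 299, 293, 287, 281]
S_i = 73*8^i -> [73, 584, 4672, 37376, 299008]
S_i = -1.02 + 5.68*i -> [-1.02, 4.66, 10.34, 16.02, 21.7]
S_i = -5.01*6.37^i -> [-5.01, -31.91, -203.29, -1294.96, -8248.89]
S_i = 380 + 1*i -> [380, 381, 382, 383, 384]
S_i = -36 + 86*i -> [-36, 50, 136, 222, 308]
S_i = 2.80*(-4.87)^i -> [2.8, -13.64, 66.41, -323.4, 1574.98]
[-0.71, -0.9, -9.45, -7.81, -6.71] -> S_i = Random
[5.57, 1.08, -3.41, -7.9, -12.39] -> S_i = 5.57 + -4.49*i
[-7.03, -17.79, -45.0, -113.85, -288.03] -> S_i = -7.03*2.53^i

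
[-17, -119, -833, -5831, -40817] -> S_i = -17*7^i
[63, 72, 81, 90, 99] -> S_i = 63 + 9*i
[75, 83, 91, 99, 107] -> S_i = 75 + 8*i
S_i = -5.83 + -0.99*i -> [-5.83, -6.82, -7.81, -8.8, -9.79]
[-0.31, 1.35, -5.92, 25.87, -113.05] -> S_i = -0.31*(-4.37)^i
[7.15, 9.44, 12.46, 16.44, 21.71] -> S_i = 7.15*1.32^i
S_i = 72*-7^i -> [72, -504, 3528, -24696, 172872]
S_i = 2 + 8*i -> [2, 10, 18, 26, 34]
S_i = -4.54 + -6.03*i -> [-4.54, -10.57, -16.6, -22.63, -28.66]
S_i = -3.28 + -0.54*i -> [-3.28, -3.82, -4.36, -4.9, -5.44]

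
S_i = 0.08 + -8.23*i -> [0.08, -8.15, -16.38, -24.61, -32.84]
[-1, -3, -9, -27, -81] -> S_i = -1*3^i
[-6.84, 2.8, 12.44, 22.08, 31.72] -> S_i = -6.84 + 9.64*i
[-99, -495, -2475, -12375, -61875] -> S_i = -99*5^i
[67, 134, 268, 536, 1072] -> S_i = 67*2^i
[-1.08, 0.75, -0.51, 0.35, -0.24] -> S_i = -1.08*(-0.69)^i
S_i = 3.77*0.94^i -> [3.77, 3.54, 3.33, 3.13, 2.94]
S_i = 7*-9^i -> [7, -63, 567, -5103, 45927]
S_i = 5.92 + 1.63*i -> [5.92, 7.55, 9.18, 10.81, 12.44]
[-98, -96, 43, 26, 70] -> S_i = Random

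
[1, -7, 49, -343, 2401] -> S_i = 1*-7^i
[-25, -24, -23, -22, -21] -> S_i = -25 + 1*i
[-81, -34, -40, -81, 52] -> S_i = Random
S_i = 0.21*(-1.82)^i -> [0.21, -0.38, 0.7, -1.27, 2.3]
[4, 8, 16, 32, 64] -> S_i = 4*2^i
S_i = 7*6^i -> [7, 42, 252, 1512, 9072]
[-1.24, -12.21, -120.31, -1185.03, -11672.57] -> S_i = -1.24*9.85^i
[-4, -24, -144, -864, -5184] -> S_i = -4*6^i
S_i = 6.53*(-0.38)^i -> [6.53, -2.48, 0.94, -0.36, 0.14]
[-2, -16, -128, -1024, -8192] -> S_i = -2*8^i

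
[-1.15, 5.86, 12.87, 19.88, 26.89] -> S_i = -1.15 + 7.01*i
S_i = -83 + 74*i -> [-83, -9, 65, 139, 213]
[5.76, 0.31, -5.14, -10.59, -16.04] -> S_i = 5.76 + -5.45*i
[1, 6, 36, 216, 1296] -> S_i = 1*6^i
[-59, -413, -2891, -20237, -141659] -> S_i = -59*7^i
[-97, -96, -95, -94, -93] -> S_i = -97 + 1*i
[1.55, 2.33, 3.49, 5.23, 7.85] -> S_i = 1.55*1.50^i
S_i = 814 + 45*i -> [814, 859, 904, 949, 994]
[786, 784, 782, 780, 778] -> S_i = 786 + -2*i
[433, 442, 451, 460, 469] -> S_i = 433 + 9*i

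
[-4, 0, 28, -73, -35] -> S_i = Random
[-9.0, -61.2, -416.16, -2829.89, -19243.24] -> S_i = -9.00*6.80^i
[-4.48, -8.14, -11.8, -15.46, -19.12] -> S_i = -4.48 + -3.66*i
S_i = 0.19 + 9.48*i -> [0.19, 9.67, 19.15, 28.63, 38.11]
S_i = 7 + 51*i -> [7, 58, 109, 160, 211]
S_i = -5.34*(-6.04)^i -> [-5.34, 32.25, -194.81, 1176.66, -7107.04]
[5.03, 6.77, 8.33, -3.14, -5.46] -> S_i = Random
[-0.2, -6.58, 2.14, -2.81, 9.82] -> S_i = Random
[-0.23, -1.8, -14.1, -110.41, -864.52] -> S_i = -0.23*7.83^i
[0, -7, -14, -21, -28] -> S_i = 0 + -7*i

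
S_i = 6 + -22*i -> [6, -16, -38, -60, -82]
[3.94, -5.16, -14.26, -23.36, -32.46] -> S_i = 3.94 + -9.10*i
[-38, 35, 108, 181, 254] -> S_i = -38 + 73*i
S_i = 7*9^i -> [7, 63, 567, 5103, 45927]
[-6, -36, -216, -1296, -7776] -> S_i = -6*6^i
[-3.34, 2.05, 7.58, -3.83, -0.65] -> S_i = Random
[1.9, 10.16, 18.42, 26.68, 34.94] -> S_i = 1.90 + 8.26*i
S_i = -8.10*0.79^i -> [-8.1, -6.4, -5.06, -3.99, -3.15]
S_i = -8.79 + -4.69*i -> [-8.79, -13.48, -18.17, -22.86, -27.55]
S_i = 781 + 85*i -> [781, 866, 951, 1036, 1121]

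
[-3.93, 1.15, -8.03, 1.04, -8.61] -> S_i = Random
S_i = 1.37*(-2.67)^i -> [1.37, -3.66, 9.77, -26.08, 69.63]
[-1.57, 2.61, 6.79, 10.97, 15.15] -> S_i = -1.57 + 4.18*i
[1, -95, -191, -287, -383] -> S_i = 1 + -96*i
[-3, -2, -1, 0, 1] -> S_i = -3 + 1*i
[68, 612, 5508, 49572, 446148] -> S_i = 68*9^i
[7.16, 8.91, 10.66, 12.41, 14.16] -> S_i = 7.16 + 1.75*i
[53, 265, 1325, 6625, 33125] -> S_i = 53*5^i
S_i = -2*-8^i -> [-2, 16, -128, 1024, -8192]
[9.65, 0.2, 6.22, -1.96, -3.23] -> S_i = Random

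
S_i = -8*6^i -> [-8, -48, -288, -1728, -10368]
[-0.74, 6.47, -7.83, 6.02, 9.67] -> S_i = Random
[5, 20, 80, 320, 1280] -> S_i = 5*4^i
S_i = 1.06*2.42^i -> [1.06, 2.57, 6.21, 15.02, 36.36]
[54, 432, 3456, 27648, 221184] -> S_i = 54*8^i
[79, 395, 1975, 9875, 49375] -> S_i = 79*5^i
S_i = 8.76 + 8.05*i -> [8.76, 16.81, 24.86, 32.91, 40.96]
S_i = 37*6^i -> [37, 222, 1332, 7992, 47952]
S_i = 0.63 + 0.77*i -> [0.63, 1.4, 2.17, 2.94, 3.71]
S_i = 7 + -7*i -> [7, 0, -7, -14, -21]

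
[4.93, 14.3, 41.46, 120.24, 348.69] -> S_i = 4.93*2.90^i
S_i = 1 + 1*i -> [1, 2, 3, 4, 5]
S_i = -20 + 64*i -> [-20, 44, 108, 172, 236]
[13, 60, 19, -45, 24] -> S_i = Random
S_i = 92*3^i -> [92, 276, 828, 2484, 7452]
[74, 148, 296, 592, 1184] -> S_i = 74*2^i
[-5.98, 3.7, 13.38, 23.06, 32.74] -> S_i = -5.98 + 9.68*i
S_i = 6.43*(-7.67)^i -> [6.43, -49.32, 378.27, -2901.33, 22253.2]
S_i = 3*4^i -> [3, 12, 48, 192, 768]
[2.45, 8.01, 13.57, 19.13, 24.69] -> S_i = 2.45 + 5.56*i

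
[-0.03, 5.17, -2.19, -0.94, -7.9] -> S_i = Random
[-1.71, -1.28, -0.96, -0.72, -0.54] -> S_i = -1.71*0.75^i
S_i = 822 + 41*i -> [822, 863, 904, 945, 986]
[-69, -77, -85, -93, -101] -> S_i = -69 + -8*i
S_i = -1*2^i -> [-1, -2, -4, -8, -16]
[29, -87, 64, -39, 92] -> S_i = Random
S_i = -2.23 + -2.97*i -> [-2.23, -5.2, -8.17, -11.14, -14.11]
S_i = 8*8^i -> [8, 64, 512, 4096, 32768]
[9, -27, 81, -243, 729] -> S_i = 9*-3^i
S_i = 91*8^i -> [91, 728, 5824, 46592, 372736]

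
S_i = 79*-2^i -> [79, -158, 316, -632, 1264]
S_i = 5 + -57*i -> [5, -52, -109, -166, -223]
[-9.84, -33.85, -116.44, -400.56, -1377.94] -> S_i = -9.84*3.44^i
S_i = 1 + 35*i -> [1, 36, 71, 106, 141]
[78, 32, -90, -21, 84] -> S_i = Random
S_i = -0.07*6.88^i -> [-0.07, -0.48, -3.31, -22.8, -156.84]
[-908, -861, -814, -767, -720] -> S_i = -908 + 47*i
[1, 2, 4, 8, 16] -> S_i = 1*2^i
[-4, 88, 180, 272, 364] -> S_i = -4 + 92*i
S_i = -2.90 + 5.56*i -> [-2.9, 2.66, 8.22, 13.78, 19.34]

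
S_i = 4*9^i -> [4, 36, 324, 2916, 26244]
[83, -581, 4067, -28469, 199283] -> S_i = 83*-7^i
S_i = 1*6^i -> [1, 6, 36, 216, 1296]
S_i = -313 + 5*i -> [-313, -308, -303, -298, -293]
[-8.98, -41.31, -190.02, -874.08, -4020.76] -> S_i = -8.98*4.60^i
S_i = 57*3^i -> [57, 171, 513, 1539, 4617]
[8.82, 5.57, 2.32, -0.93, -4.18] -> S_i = 8.82 + -3.25*i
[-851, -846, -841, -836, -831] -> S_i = -851 + 5*i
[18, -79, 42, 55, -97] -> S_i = Random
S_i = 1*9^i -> [1, 9, 81, 729, 6561]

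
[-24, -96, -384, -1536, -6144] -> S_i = -24*4^i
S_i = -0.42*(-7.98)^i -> [-0.42, 3.35, -26.75, 213.43, -1703.18]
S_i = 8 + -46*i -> [8, -38, -84, -130, -176]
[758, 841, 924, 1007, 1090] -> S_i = 758 + 83*i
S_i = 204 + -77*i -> [204, 127, 50, -27, -104]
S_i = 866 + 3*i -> [866, 869, 872, 875, 878]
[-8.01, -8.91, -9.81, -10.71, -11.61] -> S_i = -8.01 + -0.90*i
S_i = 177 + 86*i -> [177, 263, 349, 435, 521]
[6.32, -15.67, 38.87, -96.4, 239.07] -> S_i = 6.32*(-2.48)^i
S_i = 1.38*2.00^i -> [1.38, 2.76, 5.52, 11.04, 22.08]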